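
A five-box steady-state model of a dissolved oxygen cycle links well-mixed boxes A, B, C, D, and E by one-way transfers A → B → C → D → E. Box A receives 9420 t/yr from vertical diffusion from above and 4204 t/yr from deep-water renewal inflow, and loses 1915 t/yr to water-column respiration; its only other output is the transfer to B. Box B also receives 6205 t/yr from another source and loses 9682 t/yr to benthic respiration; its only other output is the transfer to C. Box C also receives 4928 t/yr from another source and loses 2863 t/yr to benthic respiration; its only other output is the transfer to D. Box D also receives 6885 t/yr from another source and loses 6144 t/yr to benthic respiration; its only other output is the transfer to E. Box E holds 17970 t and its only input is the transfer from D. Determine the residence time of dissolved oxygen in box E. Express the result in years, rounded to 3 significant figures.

Box A: F(A→B) = (9420 + 4204) − 1915 = 11709 t/yr.
Box B: F(B→C) = (11709 + 6205) − 9682 = 8232.0 t/yr.
Box C: F(C→D) = (8232.0 + 4928) − 2863 = 10297 t/yr.
Box D: F(D→E) = (10297 + 6885) − 6144 = 11038 t/yr.
Box E throughput = its input = 11038 t/yr; τ = 17970 / 11038 = 1.628 yr.

1.63 yr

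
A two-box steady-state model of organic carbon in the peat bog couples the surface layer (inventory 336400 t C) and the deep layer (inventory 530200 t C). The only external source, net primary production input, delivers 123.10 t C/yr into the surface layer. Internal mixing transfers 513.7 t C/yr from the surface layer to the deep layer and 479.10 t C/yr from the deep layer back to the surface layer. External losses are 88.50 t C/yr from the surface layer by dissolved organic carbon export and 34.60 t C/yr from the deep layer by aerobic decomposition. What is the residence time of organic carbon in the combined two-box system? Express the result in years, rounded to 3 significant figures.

Treat the two boxes together as one reservoir: the mixing fluxes between them are internal recycling, so τ = ΣM / Σ(external losses).
M_total = 336400 + 530200 = 866600 t C.
ΣF_external_out = 88.50 + 34.60 = 123.10 t C/yr.
τ = M_total / ΣF_ext = 866600 / 123.10 = 7040 yr.

7040 yr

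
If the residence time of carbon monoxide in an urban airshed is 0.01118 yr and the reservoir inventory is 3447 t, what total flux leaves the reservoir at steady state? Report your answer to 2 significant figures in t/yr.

F = M / τ = 3447 / 0.01118 = 308300 t/yr.

310000 t/yr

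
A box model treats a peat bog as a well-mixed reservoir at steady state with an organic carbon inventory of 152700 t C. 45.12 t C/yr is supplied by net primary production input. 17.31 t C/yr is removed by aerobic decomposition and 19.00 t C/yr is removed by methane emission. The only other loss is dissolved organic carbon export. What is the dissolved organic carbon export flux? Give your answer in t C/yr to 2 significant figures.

At steady state ΣF_in = ΣF_out.
ΣF_in = 45.120 t C/yr.
Dissolved organic carbon export flux = ΣF_in − (17.31 + 19.00) = 45.120 − 36.31 = 8.810 t C/yr.

8.8 t C/yr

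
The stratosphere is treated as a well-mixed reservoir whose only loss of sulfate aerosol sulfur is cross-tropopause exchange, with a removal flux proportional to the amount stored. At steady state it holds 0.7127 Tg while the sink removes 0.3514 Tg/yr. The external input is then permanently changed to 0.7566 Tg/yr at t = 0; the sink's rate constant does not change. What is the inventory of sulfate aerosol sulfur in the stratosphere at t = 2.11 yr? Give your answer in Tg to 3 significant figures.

1.24 Tg

τ = M₀/F₀ = 0.7127/0.3514 = 2.028 yr; rate constant k = 1/τ.
New steady state M_∞ = F₁/k = F₁·τ = 0.7566 × 2.028 = 1.5345 Tg.
M(t) = M_∞ + (M₀ − M_∞)·e^(−t/τ); t/τ = 2.11/2.028 = 1.040, so e^(−t/τ) = 0.3533.
M(t) = 1.5345 − 0.8218 × 0.3533 = 1.2441 Tg.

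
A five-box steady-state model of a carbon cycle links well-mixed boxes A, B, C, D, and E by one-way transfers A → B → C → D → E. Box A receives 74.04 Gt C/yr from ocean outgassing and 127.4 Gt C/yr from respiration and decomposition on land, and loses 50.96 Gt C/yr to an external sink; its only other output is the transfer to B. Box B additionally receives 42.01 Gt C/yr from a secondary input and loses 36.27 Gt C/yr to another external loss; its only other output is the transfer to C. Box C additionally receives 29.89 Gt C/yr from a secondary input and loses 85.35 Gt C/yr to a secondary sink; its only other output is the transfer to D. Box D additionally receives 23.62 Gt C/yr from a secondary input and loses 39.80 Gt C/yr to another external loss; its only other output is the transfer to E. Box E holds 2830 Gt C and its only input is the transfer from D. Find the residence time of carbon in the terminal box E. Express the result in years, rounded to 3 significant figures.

Box A: F(A→B) = (74.04 + 127.4) − 50.96 = 150.48 Gt C/yr.
Box B: F(B→C) = (150.48 + 42.01) − 36.27 = 156.22 Gt C/yr.
Box C: F(C→D) = (156.22 + 29.89) − 85.35 = 100.76 Gt C/yr.
Box D: F(D→E) = (100.76 + 23.62) − 39.80 = 84.580 Gt C/yr.
Box E throughput = its input = 84.580 Gt C/yr; τ = 2830 / 84.580 = 33.46 yr.

33.5 yr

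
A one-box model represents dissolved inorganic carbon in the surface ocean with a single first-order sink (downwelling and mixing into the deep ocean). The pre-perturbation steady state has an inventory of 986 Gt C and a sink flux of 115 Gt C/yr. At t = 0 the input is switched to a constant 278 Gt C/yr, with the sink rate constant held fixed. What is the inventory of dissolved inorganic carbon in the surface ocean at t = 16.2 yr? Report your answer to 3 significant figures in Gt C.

2170 Gt C

Residence time τ = M₀/F₀ = 8.574 yr. The eventual steady state is M_∞ = M₀·(F₁/F₀) = 986 × 278/115 = 2383.5 Gt C.
The anomaly ΔM(t) = M(t) − M_∞ decays as ΔM₀·e^(−t/τ) with ΔM₀ = 986 − 2383.5 = −1398 Gt C.
At t = 16.2 yr, e^(−t/τ) = e^(−1.889) = 0.1512, so ΔM = −211.2 Gt C and M = 2383.5 − 211.2 = 2172.3 Gt C.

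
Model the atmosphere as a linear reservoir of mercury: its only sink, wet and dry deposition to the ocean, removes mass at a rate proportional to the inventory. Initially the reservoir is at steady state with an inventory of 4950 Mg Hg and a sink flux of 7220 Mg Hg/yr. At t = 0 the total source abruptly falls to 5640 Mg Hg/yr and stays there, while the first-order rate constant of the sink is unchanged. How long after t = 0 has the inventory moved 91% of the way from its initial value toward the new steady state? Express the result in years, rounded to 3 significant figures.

τ = M₀/F₀ = 4950/7220 = 0.6856 yr.
The remaining gap fraction is e^(−t/τ); 91% covered ⇒ e^(−t/τ) = 0.0900.
t = −τ ln(0.0900) = 0.6856 × 2.408 = 1.651 yr.

1.65 yr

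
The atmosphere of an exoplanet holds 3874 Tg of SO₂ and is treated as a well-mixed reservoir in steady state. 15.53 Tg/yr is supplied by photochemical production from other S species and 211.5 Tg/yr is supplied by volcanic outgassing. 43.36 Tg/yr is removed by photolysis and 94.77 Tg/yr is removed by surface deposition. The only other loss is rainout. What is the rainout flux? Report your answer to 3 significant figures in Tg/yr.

At steady state ΣF_in = ΣF_out.
ΣF_in = 15.53 + 211.5 = 227.03 Tg/yr.
Rainout flux = ΣF_in − (43.36 + 94.77) = 227.03 − 138.1 = 88.90 Tg/yr.

88.9 Tg/yr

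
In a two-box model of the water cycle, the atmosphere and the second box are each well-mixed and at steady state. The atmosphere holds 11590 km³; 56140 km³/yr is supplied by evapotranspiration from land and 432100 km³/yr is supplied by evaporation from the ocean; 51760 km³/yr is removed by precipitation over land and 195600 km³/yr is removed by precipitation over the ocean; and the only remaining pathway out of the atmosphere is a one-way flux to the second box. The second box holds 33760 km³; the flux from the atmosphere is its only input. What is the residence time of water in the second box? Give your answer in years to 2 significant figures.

Balance the atmosphere: ΣF_in = 56140 + 432100 = 488240 km³/yr.
Flux to the second box = ΣF_in − (51760 + 195600) = 240880 km³/yr.
At steady state the output of the second box equals its input, 240880 km³/yr.
τ = M / F = 33760 / 240880 = 0.1402 yr.

0.14 yr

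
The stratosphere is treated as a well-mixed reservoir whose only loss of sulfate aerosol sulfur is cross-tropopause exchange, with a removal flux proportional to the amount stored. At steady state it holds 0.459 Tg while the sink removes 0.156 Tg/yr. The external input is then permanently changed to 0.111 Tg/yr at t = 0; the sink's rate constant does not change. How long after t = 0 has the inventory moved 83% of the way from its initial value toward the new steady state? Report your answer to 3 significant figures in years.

5.21 yr

τ = M₀/F₀ = 0.459/0.156 = 2.942 yr.
The remaining gap fraction is e^(−t/τ); 83% covered ⇒ e^(−t/τ) = 0.170.
t = −τ ln(0.170) = 2.942 × 1.772 = 5.214 yr.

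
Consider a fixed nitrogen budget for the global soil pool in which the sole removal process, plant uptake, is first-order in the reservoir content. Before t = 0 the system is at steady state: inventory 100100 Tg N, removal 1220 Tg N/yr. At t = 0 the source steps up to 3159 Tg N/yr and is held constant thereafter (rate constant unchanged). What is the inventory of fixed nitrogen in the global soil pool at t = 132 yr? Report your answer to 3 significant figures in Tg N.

The sink rate constant is k = F₀/M₀ = 1220/100100 = 0.01219 yr⁻¹.
Solving dM/dt = F₁ − kM with M(0) = M₀ gives M(t) = F₁/k + (M₀ − F₁/k)·e^(−kt).
F₁/k = 3159/0.01219 = 259190 Tg N; kt = 0.01219 × 132 = 1.609, e^(−kt) = 0.2001.
M(132) = 259190 + (100100 − 259190) × 0.2001 = 259190 − 31840 = 227350 Tg N.

227000 Tg N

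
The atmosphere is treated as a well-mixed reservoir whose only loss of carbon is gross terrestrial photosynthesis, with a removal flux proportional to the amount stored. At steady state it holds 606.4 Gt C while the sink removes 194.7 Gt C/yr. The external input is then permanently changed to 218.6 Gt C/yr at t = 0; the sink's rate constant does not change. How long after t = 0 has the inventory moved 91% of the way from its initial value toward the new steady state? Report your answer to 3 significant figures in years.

τ = M₀/F₀ = 606.4/194.7 = 3.115 yr.
The remaining gap fraction is e^(−t/τ); 91% covered ⇒ e^(−t/τ) = 0.0900.
t = −τ ln(0.0900) = 3.115 × 2.408 = 7.500 yr.

7.50 yr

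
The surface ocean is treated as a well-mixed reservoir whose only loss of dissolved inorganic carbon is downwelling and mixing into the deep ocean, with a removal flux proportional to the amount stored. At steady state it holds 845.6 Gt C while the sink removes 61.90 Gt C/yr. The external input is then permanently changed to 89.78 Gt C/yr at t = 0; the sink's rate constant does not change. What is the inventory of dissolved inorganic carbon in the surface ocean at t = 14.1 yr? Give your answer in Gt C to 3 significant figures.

Residence time τ = M₀/F₀ = 13.66 yr. The eventual steady state is M_∞ = M₀·(F₁/F₀) = 845.6 × 89.78/61.90 = 1226.5 Gt C.
The anomaly ΔM(t) = M(t) − M_∞ decays as ΔM₀·e^(−t/τ) with ΔM₀ = 845.6 − 1226.5 = −380.9 Gt C.
At t = 14.1 yr, e^(−t/τ) = e^(−1.032) = 0.3562, so ΔM = −135.7 Gt C and M = 1226.5 − 135.7 = 1090.8 Gt C.

1090 Gt C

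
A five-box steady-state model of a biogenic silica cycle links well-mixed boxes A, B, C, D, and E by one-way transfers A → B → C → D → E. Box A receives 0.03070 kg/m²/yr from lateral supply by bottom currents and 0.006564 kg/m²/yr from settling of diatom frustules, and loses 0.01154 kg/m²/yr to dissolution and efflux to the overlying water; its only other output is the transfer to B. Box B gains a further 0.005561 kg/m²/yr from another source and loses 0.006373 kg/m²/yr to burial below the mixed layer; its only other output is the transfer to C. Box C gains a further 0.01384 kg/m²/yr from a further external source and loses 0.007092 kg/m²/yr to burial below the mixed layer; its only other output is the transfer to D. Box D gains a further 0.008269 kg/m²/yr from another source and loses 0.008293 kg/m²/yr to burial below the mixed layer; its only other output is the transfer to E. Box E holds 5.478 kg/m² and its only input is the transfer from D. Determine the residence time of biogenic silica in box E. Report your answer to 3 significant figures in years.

Box A: F(A→B) = (0.03070 + 0.006564) − 0.01154 = 0.025724 kg/m²/yr.
Box B: F(B→C) = (0.025724 + 0.005561) − 0.006373 = 0.024912 kg/m²/yr.
Box C: F(C→D) = (0.024912 + 0.01384) − 0.007092 = 0.031660 kg/m²/yr.
Box D: F(D→E) = (0.031660 + 0.008269) − 0.008293 = 0.031636 kg/m²/yr.
Box E throughput = its input = 0.031636 kg/m²/yr; τ = 5.478 / 0.031636 = 173.2 yr.

173 yr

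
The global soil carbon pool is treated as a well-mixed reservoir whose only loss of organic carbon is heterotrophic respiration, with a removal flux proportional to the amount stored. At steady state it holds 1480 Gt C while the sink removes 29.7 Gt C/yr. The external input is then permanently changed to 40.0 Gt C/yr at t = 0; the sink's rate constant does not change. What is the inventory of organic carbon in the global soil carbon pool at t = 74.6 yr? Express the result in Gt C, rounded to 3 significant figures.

1880 Gt C

τ = M₀/F₀ = 1480/29.7 = 49.83 yr; rate constant k = 1/τ.
New steady state M_∞ = F₁/k = F₁·τ = 40.0 × 49.83 = 1993.3 Gt C.
M(t) = M_∞ + (M₀ − M_∞)·e^(−t/τ); t/τ = 74.6/49.83 = 1.497, so e^(−t/τ) = 0.2238.
M(t) = 1993.3 − 513.3 × 0.2238 = 1878.4 Gt C.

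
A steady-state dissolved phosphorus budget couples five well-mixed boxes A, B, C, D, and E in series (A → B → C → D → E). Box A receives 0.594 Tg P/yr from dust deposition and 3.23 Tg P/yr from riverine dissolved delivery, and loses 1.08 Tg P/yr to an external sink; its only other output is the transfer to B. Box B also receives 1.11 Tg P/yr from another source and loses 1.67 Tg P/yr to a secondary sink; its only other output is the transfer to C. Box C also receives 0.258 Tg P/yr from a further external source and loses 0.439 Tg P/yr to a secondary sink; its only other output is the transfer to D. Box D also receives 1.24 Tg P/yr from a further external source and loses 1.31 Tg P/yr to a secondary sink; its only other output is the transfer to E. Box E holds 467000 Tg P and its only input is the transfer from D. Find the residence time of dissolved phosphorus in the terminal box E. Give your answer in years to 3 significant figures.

Box A: F(A→B) = (0.594 + 3.23) − 1.08 = 2.7440 Tg P/yr.
Box B: F(B→C) = (2.7440 + 1.11) − 1.67 = 2.1840 Tg P/yr.
Box C: F(C→D) = (2.1840 + 0.258) − 0.439 = 2.0030 Tg P/yr.
Box D: F(D→E) = (2.0030 + 1.24) − 1.31 = 1.9330 Tg P/yr.
Box E throughput = its input = 1.9330 Tg P/yr; τ = 467000 / 1.9330 = 241600 yr.

242000 yr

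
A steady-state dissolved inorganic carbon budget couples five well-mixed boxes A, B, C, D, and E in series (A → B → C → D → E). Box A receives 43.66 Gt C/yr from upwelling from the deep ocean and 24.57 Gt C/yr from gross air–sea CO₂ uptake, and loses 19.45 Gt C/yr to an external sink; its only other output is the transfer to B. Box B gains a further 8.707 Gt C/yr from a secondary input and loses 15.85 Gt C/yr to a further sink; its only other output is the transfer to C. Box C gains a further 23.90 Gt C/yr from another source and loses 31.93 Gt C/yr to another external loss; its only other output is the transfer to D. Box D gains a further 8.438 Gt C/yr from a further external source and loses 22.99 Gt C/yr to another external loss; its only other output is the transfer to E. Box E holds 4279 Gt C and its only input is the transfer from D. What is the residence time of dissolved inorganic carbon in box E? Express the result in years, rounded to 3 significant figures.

225 yr

Box A: F(A→B) = (43.66 + 24.57) − 19.45 = 48.780 Gt C/yr.
Box B: F(B→C) = (48.780 + 8.707) − 15.85 = 41.637 Gt C/yr.
Box C: F(C→D) = (41.637 + 23.90) − 31.93 = 33.607 Gt C/yr.
Box D: F(D→E) = (33.607 + 8.438) − 22.99 = 19.055 Gt C/yr.
Box E throughput = its input = 19.055 Gt C/yr; τ = 4279 / 19.055 = 224.6 yr.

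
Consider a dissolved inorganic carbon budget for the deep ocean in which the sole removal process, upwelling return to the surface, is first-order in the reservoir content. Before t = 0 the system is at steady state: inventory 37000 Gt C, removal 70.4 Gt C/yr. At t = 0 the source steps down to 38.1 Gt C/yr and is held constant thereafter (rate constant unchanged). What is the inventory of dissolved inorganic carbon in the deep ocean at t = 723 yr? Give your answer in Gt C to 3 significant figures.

The sink rate constant is k = F₀/M₀ = 70.4/37000 = 0.001903 yr⁻¹.
Solving dM/dt = F₁ − kM with M(0) = M₀ gives M(t) = F₁/k + (M₀ − F₁/k)·e^(−kt).
F₁/k = 38.1/0.001903 = 20024 Gt C; kt = 0.001903 × 723 = 1.376, e^(−kt) = 0.2527.
M(723) = 20024 + (37000 − 20024) × 0.2527 = 20024 + 4289 = 24314 Gt C.

24300 Gt C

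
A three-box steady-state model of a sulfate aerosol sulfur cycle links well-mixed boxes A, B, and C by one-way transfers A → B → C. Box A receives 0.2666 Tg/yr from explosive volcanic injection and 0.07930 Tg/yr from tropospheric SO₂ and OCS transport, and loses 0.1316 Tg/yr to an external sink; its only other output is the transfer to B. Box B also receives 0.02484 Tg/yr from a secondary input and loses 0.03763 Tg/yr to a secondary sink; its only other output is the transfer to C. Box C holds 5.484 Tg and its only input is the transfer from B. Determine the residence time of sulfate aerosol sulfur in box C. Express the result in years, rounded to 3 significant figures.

Box A: F(A→B) = (0.2666 + 0.07930) − 0.1316 = 0.21430 Tg/yr.
Box B: F(B→C) = (0.21430 + 0.02484) − 0.03763 = 0.20151 Tg/yr.
Box C throughput = its input = 0.20151 Tg/yr; τ = 5.484 / 0.20151 = 27.21 yr.

27.2 yr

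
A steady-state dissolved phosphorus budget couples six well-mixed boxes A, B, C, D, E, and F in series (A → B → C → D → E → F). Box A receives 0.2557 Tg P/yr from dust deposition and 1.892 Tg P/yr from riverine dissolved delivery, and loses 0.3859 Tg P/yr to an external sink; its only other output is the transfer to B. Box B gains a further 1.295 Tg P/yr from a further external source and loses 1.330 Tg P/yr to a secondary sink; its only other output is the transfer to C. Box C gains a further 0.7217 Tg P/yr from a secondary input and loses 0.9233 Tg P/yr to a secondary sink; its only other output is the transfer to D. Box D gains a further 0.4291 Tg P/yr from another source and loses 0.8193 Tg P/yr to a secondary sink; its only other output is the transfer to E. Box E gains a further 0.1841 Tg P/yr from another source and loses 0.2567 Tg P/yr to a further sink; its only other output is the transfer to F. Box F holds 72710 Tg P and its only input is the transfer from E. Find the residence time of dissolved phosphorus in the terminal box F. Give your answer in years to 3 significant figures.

Box A: F(A→B) = (0.2557 + 1.892) − 0.3859 = 1.7618 Tg P/yr.
Box B: F(B→C) = (1.7618 + 1.295) − 1.330 = 1.7268 Tg P/yr.
Box C: F(C→D) = (1.7268 + 0.7217) − 0.9233 = 1.5252 Tg P/yr.
Box D: F(D→E) = (1.5252 + 0.4291) − 0.8193 = 1.1350 Tg P/yr.
Box E: F(E→F) = (1.1350 + 0.1841) − 0.2567 = 1.0624 Tg P/yr.
Box F throughput = its input = 1.0624 Tg P/yr; τ = 72710 / 1.0624 = 68440 yr.

68400 yr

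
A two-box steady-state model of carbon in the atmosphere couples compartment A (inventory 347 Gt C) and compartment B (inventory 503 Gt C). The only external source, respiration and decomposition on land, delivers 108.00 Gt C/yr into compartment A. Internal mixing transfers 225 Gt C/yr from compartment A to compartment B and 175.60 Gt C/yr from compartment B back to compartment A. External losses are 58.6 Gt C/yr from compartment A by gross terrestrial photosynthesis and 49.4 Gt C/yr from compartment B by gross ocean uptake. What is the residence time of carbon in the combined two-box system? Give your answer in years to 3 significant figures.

For the system as a whole, the A↔B exchange is internal and contributes nothing to the throughput; only the external sinks remove mass.
M_total = 347 + 503 = 850.00 Gt C.
ΣF_external_out = 58.6 + 49.4 = 108.00 Gt C/yr.
τ = M_total / ΣF_ext = 850.00 / 108.00 = 7.870 yr.

7.87 yr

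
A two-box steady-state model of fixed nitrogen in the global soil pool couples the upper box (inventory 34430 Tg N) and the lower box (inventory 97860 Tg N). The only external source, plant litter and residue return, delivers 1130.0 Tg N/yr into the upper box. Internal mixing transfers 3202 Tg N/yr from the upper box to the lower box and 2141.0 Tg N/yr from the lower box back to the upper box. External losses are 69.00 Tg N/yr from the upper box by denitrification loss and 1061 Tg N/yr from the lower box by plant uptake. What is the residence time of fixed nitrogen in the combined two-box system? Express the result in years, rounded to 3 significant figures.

Treat the two boxes together as one reservoir: the mixing fluxes between them are internal recycling, so τ = ΣM / Σ(external losses).
M_total = 34430 + 97860 = 132290 Tg N.
ΣF_external_out = 69.00 + 1061 = 1130.0 Tg N/yr.
τ = M_total / ΣF_ext = 132290 / 1130.0 = 117.1 yr.

117 yr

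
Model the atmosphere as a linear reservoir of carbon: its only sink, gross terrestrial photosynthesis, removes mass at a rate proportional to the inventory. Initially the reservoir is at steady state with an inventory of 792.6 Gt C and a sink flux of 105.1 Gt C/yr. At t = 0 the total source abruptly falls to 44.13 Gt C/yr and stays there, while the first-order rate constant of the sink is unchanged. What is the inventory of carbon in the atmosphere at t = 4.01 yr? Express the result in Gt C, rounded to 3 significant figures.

τ = M₀/F₀ = 792.6/105.1 = 7.541 yr; rate constant k = 1/τ.
New steady state M_∞ = F₁/k = F₁·τ = 44.13 × 7.541 = 332.80 Gt C.
M(t) = M_∞ + (M₀ − M_∞)·e^(−t/τ); t/τ = 4.01/7.541 = 0.5317, so e^(−t/τ) = 0.5876.
M(t) = 332.80 + 459.8 × 0.5876 = 602.97 Gt C.

603 Gt C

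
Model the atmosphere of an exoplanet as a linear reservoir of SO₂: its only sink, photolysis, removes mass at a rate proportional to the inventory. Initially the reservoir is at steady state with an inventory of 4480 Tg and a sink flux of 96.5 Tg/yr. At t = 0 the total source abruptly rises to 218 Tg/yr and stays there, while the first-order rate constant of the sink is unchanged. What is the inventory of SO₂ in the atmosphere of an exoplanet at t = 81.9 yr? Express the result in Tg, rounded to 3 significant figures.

τ = M₀/F₀ = 4480/96.5 = 46.42 yr; rate constant k = 1/τ.
New steady state M_∞ = F₁/k = F₁·τ = 218 × 46.42 = 10121 Tg.
M(t) = M_∞ + (M₀ − M_∞)·e^(−t/τ); t/τ = 81.9/46.42 = 1.764, so e^(−t/τ) = 0.1713.
M(t) = 10121 − 5641 × 0.1713 = 9154.2 Tg.

9150 Tg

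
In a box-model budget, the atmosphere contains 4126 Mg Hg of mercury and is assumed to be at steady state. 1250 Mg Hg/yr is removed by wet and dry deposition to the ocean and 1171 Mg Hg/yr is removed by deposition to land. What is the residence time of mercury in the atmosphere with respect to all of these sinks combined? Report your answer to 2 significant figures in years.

1.7 yr

Total removal flux = 1250 + 1171 = 2421.0 Mg Hg/yr.
τ = M / ΣF_out = 4126 / 2421.0 = 1.704 yr.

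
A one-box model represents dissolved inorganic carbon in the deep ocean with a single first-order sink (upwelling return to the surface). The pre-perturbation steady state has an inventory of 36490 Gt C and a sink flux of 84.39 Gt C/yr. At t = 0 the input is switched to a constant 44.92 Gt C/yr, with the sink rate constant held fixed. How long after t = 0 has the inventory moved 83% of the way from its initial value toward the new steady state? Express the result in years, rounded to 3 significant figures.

τ = M₀/F₀ = 36490/84.39 = 432.4 yr.
The remaining gap fraction is e^(−t/τ); 83% covered ⇒ e^(−t/τ) = 0.170.
t = −τ ln(0.170) = 432.4 × 1.772 = 766.2 yr.

766 yr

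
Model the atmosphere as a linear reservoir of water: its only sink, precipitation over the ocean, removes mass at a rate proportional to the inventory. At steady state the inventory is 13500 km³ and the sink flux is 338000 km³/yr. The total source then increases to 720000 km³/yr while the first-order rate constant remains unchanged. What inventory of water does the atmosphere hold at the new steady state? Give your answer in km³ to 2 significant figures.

29000 km³

Rate constant k = F/M = 338000 / 13500 = 25.04 yr⁻¹.
At the new steady state, source = k·M_new ⇒ M_new = 720000 / 25.04 = 28760 km³.
(Equivalently M_new = M × F_new/F_old = 13500 × 720000/338000.)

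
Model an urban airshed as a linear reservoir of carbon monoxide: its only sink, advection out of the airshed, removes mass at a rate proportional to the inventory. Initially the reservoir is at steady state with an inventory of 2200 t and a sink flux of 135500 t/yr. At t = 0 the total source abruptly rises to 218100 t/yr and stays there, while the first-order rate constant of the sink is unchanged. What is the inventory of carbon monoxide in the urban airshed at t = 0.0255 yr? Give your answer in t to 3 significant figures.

3260 t

Residence time τ = M₀/F₀ = 0.01624 yr. The eventual steady state is M_∞ = M₀·(F₁/F₀) = 2200 × 218100/135500 = 3541.1 t.
The anomaly ΔM(t) = M(t) − M_∞ decays as ΔM₀·e^(−t/τ) with ΔM₀ = 2200 − 3541.1 = −1341 t.
At t = 0.0255 yr, e^(−t/τ) = e^(−1.571) = 0.2079, so ΔM = −278.9 t and M = 3541.1 − 278.9 = 3262.3 t.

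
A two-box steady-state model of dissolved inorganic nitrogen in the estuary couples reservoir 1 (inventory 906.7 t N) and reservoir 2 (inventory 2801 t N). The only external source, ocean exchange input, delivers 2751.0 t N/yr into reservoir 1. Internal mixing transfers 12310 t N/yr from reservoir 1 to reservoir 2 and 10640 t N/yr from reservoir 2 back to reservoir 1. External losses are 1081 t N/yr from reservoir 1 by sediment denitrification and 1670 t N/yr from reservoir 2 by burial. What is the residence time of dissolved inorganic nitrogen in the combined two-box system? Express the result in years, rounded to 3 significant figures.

1.35 yr

For the system as a whole, the A↔B exchange is internal and contributes nothing to the throughput; only the external sinks remove mass.
M_total = 906.7 + 2801 = 3707.7 t N.
ΣF_external_out = 1081 + 1670 = 2751.0 t N/yr.
τ = M_total / ΣF_ext = 3707.7 / 2751.0 = 1.348 yr.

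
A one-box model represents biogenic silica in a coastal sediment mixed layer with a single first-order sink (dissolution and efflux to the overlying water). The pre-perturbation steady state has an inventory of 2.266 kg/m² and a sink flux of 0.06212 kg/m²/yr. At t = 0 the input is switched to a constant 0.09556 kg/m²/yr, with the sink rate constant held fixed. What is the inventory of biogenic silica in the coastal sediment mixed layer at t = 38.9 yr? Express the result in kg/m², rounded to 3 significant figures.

3.07 kg/m²

Residence time τ = M₀/F₀ = 36.48 yr. The eventual steady state is M_∞ = M₀·(F₁/F₀) = 2.266 × 0.09556/0.06212 = 3.4858 kg/m².
The anomaly ΔM(t) = M(t) − M_∞ decays as ΔM₀·e^(−t/τ) with ΔM₀ = 2.266 − 3.4858 = −1.220 kg/m².
At t = 38.9 yr, e^(−t/τ) = e^(−1.066) = 0.3442, so ΔM = −0.4199 kg/m² and M = 3.4858 − 0.4199 = 3.0659 kg/m².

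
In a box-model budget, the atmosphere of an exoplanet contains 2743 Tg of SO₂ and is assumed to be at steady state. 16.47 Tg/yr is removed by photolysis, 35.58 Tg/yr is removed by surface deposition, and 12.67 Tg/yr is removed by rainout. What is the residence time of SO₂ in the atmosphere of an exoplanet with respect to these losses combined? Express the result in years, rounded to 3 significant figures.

Total removal = 16.47 + 35.58 + 12.67 = 64.720 Tg/yr.
τ = M / ΣF_out = 2743 / 64.720 = 42.38 yr.

42.4 yr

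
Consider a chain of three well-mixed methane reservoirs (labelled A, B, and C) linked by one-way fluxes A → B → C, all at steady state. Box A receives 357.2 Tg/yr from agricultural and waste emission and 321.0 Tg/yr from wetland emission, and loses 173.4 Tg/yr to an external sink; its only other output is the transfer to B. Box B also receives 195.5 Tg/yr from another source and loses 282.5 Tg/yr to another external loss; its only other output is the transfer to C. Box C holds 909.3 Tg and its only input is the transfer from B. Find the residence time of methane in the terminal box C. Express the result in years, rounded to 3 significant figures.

2.18 yr

Box A: F(A→B) = (357.2 + 321.0) − 173.4 = 504.80 Tg/yr.
Box B: F(B→C) = (504.80 + 195.5) − 282.5 = 417.80 Tg/yr.
Box C throughput = its input = 417.80 Tg/yr; τ = 909.3 / 417.80 = 2.176 yr.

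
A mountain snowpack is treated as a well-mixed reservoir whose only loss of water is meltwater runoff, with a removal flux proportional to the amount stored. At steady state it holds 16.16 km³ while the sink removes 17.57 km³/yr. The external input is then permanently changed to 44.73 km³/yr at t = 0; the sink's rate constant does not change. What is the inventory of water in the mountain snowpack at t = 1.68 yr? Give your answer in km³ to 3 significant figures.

37.1 km³

τ = M₀/F₀ = 16.16/17.57 = 0.9197 yr; rate constant k = 1/τ.
New steady state M_∞ = F₁/k = F₁·τ = 44.73 × 0.9197 = 41.140 km³.
M(t) = M_∞ + (M₀ − M_∞)·e^(−t/τ); t/τ = 1.68/0.9197 = 1.827, so e^(−t/τ) = 0.1610.
M(t) = 41.140 − 24.98 × 0.1610 = 37.119 km³.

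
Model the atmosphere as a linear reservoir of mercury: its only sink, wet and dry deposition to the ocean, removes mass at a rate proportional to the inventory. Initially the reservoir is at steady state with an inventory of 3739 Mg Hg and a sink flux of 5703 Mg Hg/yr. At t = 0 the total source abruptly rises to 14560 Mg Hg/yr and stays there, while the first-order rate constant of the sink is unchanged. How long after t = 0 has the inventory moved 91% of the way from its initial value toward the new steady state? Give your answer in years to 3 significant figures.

1.58 yr

τ = M₀/F₀ = 3739/5703 = 0.6556 yr.
The remaining gap fraction is e^(−t/τ); 91% covered ⇒ e^(−t/τ) = 0.0900.
t = −τ ln(0.0900) = 0.6556 × 2.408 = 1.579 yr.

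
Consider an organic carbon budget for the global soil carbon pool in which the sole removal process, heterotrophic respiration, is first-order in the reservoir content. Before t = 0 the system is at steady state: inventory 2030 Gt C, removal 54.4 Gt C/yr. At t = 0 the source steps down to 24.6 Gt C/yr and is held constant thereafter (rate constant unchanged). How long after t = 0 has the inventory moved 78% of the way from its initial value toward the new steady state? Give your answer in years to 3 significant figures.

56.5 yr

τ = M₀/F₀ = 2030/54.4 = 37.32 yr.
The remaining gap fraction is e^(−t/τ); 78% covered ⇒ e^(−t/τ) = 0.220.
t = −τ ln(0.220) = 37.32 × 1.514 = 56.50 yr.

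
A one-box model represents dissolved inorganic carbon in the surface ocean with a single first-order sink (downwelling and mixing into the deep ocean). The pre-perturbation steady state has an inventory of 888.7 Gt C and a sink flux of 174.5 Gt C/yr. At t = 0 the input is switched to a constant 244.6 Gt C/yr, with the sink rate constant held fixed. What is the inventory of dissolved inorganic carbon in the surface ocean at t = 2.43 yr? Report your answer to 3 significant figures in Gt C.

1020 Gt C

Residence time τ = M₀/F₀ = 5.093 yr. The eventual steady state is M_∞ = M₀·(F₁/F₀) = 888.7 × 244.6/174.5 = 1245.7 Gt C.
The anomaly ΔM(t) = M(t) − M_∞ decays as ΔM₀·e^(−t/τ) with ΔM₀ = 888.7 − 1245.7 = −357.0 Gt C.
At t = 2.43 yr, e^(−t/τ) = e^(−0.4771) = 0.6206, so ΔM = −221.5 Gt C and M = 1245.7 − 221.5 = 1024.2 Gt C.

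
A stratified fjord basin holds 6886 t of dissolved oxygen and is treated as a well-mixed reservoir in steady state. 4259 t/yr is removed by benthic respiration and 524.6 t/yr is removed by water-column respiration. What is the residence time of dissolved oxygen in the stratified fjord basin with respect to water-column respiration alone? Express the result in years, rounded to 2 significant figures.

Residence time with respect to a single sink: τ = M / F_sink.
τ = 6886 / 524.6 = 13.13 yr.

13 yr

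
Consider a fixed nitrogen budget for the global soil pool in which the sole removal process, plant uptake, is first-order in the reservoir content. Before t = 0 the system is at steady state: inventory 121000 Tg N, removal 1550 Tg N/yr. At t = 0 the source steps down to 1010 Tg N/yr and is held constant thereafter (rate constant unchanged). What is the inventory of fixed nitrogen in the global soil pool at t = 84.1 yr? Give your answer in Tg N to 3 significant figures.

93200 Tg N

Residence time τ = M₀/F₀ = 78.06 yr. The eventual steady state is M_∞ = M₀·(F₁/F₀) = 121000 × 1010/1550 = 78845 Tg N.
The anomaly ΔM(t) = M(t) − M_∞ decays as ΔM₀·e^(−t/τ) with ΔM₀ = 121000 − 78845 = 42150 Tg N.
At t = 84.1 yr, e^(−t/τ) = e^(−1.077) = 0.3405, so ΔM = 14350 Tg N and M = 78845 + 14350 = 93199 Tg N.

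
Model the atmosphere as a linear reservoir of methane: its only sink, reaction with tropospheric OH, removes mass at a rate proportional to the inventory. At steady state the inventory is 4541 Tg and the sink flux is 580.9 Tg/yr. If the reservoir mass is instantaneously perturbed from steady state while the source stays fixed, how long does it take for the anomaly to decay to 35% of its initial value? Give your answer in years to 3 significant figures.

8.21 yr

For a linear reservoir the anomaly decays as exp(−t/τ) with τ = M/F = 4541/580.9 = 7.817 yr.
exp(−t/τ) = 0.35 ⇒ t = −τ ln(0.35) = 7.817 × 1.050 = 8.207 yr.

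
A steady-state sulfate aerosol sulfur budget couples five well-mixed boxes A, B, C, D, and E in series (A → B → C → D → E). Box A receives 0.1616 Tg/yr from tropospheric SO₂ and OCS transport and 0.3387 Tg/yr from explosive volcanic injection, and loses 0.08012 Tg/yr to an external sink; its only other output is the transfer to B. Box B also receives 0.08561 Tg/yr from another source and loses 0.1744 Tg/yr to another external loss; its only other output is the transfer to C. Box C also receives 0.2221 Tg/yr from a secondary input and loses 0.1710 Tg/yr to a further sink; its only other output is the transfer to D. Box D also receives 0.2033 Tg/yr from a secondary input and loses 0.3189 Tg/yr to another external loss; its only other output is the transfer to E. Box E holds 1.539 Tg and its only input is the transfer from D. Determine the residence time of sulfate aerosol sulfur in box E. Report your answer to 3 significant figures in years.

Box A: F(A→B) = (0.1616 + 0.3387) − 0.08012 = 0.42018 Tg/yr.
Box B: F(B→C) = (0.42018 + 0.08561) − 0.1744 = 0.33139 Tg/yr.
Box C: F(C→D) = (0.33139 + 0.2221) − 0.1710 = 0.38249 Tg/yr.
Box D: F(D→E) = (0.38249 + 0.2033) − 0.3189 = 0.26689 Tg/yr.
Box E throughput = its input = 0.26689 Tg/yr; τ = 1.539 / 0.26689 = 5.766 yr.

5.77 yr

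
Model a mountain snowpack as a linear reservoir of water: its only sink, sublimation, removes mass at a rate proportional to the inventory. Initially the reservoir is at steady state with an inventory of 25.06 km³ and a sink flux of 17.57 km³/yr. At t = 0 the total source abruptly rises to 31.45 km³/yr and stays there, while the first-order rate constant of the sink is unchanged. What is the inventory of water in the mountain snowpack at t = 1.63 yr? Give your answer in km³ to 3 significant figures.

The sink rate constant is k = F₀/M₀ = 17.57/25.06 = 0.7011 yr⁻¹.
Solving dM/dt = F₁ − kM with M(0) = M₀ gives M(t) = F₁/k + (M₀ − F₁/k)·e^(−kt).
F₁/k = 31.45/0.7011 = 44.857 km³; kt = 0.7011 × 1.63 = 1.143, e^(−kt) = 0.3189.
M(1.63) = 44.857 + (25.06 − 44.857) × 0.3189 = 44.857 − 6.314 = 38.543 km³.

38.5 km³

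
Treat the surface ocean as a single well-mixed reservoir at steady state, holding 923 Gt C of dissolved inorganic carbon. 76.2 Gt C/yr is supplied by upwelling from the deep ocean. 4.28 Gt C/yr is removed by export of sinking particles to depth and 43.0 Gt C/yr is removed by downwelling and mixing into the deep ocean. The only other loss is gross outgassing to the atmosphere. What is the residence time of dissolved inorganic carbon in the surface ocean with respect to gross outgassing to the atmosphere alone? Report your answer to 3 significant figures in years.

31.9 yr

At steady state ΣF_in = ΣF_out.
ΣF_in = 76.200 Gt C/yr.
Gross outgassing to the atmosphere flux = ΣF_in − (4.28 + 43.0) = 76.200 − 47.28 = 28.92 Gt C/yr.
τ = M / F = 923 / 28.92 = 31.92 yr.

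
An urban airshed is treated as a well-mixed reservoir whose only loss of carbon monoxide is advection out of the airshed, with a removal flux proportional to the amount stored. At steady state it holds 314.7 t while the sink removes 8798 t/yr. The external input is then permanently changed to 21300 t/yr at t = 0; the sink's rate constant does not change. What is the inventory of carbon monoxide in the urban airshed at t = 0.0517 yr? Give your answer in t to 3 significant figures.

τ = M₀/F₀ = 314.7/8798 = 0.03577 yr; rate constant k = 1/τ.
New steady state M_∞ = F₁/k = F₁·τ = 21300 × 0.03577 = 761.89 t.
M(t) = M_∞ + (M₀ − M_∞)·e^(−t/τ); t/τ = 0.0517/0.03577 = 1.445, so e^(−t/τ) = 0.2357.
M(t) = 761.89 − 447.2 × 0.2357 = 656.51 t.

657 t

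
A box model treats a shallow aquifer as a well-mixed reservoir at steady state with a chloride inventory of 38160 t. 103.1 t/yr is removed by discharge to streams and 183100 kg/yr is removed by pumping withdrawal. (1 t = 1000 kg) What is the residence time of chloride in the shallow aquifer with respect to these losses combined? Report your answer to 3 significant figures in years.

133 yr

Convert the pumping withdrawal flux: 183100 kg/yr = 183.1 t/yr.
Total removal = 103.1 + 183.1 = 286.20 t/yr.
τ = M / ΣF_out = 38160 / 286.20 = 133.3 yr.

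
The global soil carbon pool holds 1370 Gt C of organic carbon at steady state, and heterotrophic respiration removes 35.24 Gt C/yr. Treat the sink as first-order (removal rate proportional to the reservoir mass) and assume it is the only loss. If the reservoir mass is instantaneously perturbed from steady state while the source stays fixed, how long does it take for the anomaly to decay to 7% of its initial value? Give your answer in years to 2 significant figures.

100 yr

For a linear reservoir the anomaly decays as exp(−t/τ) with τ = M/F = 1370/35.24 = 38.88 yr.
exp(−t/τ) = 0.07 ⇒ t = −τ ln(0.07) = 38.88 × 2.659 = 103.4 yr.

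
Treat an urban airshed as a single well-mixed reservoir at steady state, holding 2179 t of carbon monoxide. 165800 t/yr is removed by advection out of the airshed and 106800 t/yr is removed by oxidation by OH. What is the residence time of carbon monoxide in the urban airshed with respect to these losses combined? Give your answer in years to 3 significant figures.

Total removal = 165800 + 106800 = 272600 t/yr.
τ = M / ΣF_out = 2179 / 272600 = 0.007993 yr.

0.00799 yr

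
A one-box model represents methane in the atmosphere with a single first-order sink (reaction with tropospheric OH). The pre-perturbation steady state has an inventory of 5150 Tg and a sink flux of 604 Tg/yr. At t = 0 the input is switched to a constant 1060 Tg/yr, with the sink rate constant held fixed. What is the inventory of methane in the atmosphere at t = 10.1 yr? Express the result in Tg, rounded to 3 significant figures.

7850 Tg

Residence time τ = M₀/F₀ = 8.526 yr. The eventual steady state is M_∞ = M₀·(F₁/F₀) = 5150 × 1060/604 = 9038.1 Tg.
The anomaly ΔM(t) = M(t) − M_∞ decays as ΔM₀·e^(−t/τ) with ΔM₀ = 5150 − 9038.1 = −3888 Tg.
At t = 10.1 yr, e^(−t/τ) = e^(−1.185) = 0.3059, so ΔM = −1189 Tg and M = 9038.1 − 1189 = 7848.8 Tg.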